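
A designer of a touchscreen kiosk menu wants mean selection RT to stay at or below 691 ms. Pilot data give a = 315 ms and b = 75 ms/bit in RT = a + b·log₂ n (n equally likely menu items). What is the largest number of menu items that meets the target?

75·log₂ n ≤ 691 − 315 = 376, giving log₂ n ≤ 5.0133 and n ≤ 32.297. The largest whole number is 32.

32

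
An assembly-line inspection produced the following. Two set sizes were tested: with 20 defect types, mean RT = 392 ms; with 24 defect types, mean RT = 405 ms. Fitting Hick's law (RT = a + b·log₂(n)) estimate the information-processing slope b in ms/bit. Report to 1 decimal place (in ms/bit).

The slope on a log₂ axis is (405 − 392) / (4.5850 − 4.3219) = 49.423 ms/bit.

49.4 ms/bit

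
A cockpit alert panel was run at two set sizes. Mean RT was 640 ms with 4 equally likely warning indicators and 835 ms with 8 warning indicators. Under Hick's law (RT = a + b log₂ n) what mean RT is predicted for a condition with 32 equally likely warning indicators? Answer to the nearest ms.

1225 ms

Fit slope and intercept:
  b = (835 − 640) / (log₂ 8 − log₂ 4) = 195 / (3 − 2) = 195 ms/bit
  a = 640 − 195 × 2 = 250 ms
Then RT(32) = 250 + 195 × log₂ 32 = 250 + 195 × 5 ≈ 1225.000 ms.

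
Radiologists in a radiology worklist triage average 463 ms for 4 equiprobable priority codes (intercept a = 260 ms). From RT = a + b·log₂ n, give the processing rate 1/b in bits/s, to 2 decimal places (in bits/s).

9.85 bits/s

Choice component = 463 − 260 = 203 ms over log₂(4) = 2 bits.
b = 203 / 2 = 101.500 ms/bit, so 1/b = 9.852 bits/s.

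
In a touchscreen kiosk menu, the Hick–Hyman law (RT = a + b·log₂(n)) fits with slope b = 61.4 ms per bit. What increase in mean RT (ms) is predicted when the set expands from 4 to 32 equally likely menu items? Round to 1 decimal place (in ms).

ΔRT = (a + b log₂ n₂) − (a + b log₂ n₁) = b·(log₂ n₂ − log₂ n₁).
log₂(32) − log₂(4) = log₂(32/4) = log₂(8) = 3.
ΔRT = 61.4 × 3.0000 = 184.200 ms.

184.2 ms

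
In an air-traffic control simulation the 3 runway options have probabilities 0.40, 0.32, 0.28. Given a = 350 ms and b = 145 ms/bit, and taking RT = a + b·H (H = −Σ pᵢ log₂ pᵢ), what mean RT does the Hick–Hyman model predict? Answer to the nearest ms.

578 ms

H = 0.40·log₂(1/0.40) + 0.32·log₂(1/0.32) + 0.28·log₂(1/0.28) = 1.5690 bits.
RT = 350 + 145 × 1.5690 = 577.51 ms.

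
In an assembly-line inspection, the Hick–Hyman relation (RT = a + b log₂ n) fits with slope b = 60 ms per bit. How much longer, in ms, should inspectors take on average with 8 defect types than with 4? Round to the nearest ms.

Only the slope matters, since a is common to both: ΔRT = b·log₂(n₂/n₁).
log₂(8) − log₂(4) = log₂(8/4) = log₂(2) = 1.
ΔRT = 60 × 1.0000 = 60.000 ms.

60 ms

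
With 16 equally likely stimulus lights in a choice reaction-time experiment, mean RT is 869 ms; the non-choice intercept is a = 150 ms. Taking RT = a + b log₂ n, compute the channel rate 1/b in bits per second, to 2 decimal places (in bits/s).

b = (869 − 150)/log₂ 16 = 719/4 = 179.750 ms per bit = 0.17975 s/bit; the reciprocal is 5.563 bits/s.

5.56 bits/s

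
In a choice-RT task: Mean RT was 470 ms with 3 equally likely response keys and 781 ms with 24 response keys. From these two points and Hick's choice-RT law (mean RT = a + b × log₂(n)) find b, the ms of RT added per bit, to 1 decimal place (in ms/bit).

The slope on a log₂ axis is (781 − 470) / (4.5850 − 1.5850) = 103.667 ms/bit.

103.7 ms/bit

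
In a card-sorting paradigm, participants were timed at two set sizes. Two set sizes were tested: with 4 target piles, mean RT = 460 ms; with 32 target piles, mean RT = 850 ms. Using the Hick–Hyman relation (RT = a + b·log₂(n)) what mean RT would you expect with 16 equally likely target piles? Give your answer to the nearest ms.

Fit slope and intercept:
  b = (850 − 460) / (log₂ 32 − log₂ 4) = 390 / (5 − 2) = 130 ms/bit
  a = 460 − 130 × 2 = 200 ms
Then RT(16) = 200 + 130 × log₂ 16 = 200 + 130 × 4 ≈ 720.000 ms.

720 ms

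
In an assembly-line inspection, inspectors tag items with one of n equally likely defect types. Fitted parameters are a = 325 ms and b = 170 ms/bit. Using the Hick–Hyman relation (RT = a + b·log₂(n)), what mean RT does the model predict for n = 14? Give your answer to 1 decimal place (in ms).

log₂(14) = 3.8074 bits, so RT = 325 + 170 × 3.8074 ≈ 972.250 ms.

972.3 ms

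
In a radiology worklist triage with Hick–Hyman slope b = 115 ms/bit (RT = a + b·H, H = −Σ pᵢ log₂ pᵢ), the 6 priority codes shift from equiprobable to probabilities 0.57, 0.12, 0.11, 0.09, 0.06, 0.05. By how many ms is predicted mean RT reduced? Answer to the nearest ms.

73 ms

The RT saving is b·ΔH. Equiprobable H₀ = log₂(6) = 2.5850 bits; with the given probabilities H = 1.9519 bits.
b·(H₀ − H) = 115 × (2.5850 − 1.9519) = 72.80 ms.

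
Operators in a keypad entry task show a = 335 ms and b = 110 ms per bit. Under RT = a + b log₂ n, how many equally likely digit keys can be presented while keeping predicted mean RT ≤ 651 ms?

Information budget: (651 − 335)/110 = 2.8727 bits, so n ≤ 2^2.8727 = 7.324 → at most 7.

7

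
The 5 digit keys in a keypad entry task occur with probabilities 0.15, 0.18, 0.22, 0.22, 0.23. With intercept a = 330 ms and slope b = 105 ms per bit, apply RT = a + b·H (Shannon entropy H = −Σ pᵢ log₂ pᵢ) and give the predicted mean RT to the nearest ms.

Entropy contributions −pᵢ log₂ pᵢ: 0.4105, 0.4453, 0.4806, 0.4806, 0.4877; sum H = 2.3047 bits.
RT = a + bH = 330 + 105·2.3047 = 571.99 ms.

572 ms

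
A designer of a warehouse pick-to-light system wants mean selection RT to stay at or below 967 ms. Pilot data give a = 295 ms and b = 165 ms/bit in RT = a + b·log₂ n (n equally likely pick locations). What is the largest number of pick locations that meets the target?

165·log₂ n ≤ 967 − 295 = 672, giving log₂ n ≤ 4.0727 and n ≤ 16.827. The largest whole number is 16.

16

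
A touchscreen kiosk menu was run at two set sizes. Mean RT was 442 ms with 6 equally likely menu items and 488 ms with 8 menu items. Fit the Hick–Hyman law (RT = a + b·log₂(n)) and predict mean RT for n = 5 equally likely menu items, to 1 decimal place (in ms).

412.8 ms

Fit slope and intercept:
  b = (488 − 442) / (log₂ 8 − log₂ 6) = 46 / (3 − 2.5850) = 110.833 ms/bit
  a = 442 − 110.833 × 2.5850 = 155.500 ms
Then RT(5) = 155.500 + 110.833 × log₂ 5 = 155.500 + 110.833 × 2.3219 ≈ 412.847 ms.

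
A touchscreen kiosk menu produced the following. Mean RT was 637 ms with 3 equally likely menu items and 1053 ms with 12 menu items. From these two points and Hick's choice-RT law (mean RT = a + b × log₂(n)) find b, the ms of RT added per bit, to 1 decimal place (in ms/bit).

b = (RT₂ − RT₁)/(log₂ n₂ − log₂ n₁) = (1053 − 637)/(3.5850 − 1.5850) = 208.000 ms/bit.

208.0 ms/bit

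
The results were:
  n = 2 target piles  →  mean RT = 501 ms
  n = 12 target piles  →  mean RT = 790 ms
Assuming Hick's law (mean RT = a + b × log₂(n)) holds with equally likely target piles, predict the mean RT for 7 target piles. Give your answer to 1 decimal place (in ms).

703.1 ms

RT is linear in log₂ n, so two points fix the line:
  b = (790 − 501) / (log₂ 12 − log₂ 2) = 289 / (3.5850 − 1) = 111.800 ms/bit
  a = 501 − 111.800 × 1 = 389.200 ms
Then RT(7) = 389.200 + 111.800 × log₂ 7 = 389.200 + 111.800 × 2.8074 ≈ 703.063 ms.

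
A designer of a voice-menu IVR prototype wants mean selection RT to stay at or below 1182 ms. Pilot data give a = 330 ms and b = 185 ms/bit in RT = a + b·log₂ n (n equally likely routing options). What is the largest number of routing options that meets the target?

24

185·log₂ n ≤ 1182 − 330 = 852, giving log₂ n ≤ 4.6054 and n ≤ 24.342. The largest whole number is 24.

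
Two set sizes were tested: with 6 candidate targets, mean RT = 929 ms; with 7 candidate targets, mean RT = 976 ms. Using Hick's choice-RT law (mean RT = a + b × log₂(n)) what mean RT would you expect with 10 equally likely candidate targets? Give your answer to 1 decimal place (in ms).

Fit slope and intercept:
  b = (976 − 929) / (log₂ 7 − log₂ 6) = 47 / (2.8074 − 2.5850) = 211.338 ms/bit
  a = 929 − 211.338 × 2.5850 = 382.699 ms
Then RT(10) = 382.699 + 211.338 × log₂ 10 = 382.699 + 211.338 × 3.3219 ≈ 1084.749 ms.

1084.7 ms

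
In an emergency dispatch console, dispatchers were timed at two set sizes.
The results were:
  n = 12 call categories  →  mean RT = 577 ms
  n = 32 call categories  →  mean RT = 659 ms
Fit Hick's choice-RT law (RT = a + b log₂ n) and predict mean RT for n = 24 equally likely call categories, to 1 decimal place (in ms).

634.9 ms

RT is linear in log₂ n, so two points fix the line:
  b = (659 − 577) / (log₂ 32 − log₂ 12) = 82 / (5 − 3.5850) = 57.949 ms/bit
  a = 577 − 57.949 × 3.5850 = 369.255 ms
Then RT(24) = 369.255 + 57.949 × log₂ 24 = 369.255 + 57.949 × 4.5850 ≈ 634.949 ms.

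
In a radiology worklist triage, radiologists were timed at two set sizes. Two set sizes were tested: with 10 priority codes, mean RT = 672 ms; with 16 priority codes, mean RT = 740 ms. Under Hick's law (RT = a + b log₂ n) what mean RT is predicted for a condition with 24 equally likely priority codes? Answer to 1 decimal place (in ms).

With log₂ n on the abscissa the relation is linear; from the two conditions:
  b = (740 − 672) / (log₂ 16 − log₂ 10) = 68 / (4 − 3.3219) = 100.284 ms/bit
  a = 672 − 100.284 × 3.3219 = 338.863 ms
Then RT(24) = 338.863 + 100.284 × log₂ 24 = 338.863 + 100.284 × 4.5850 ≈ 798.663 ms.

798.7 ms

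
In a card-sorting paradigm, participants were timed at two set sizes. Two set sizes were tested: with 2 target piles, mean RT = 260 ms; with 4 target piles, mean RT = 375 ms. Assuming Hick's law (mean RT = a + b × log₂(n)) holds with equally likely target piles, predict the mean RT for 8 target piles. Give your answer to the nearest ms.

With log₂ n on the abscissa the relation is linear; from the two conditions:
  b = (375 − 260) / (log₂ 4 − log₂ 2) = 115 / (2 − 1) = 115 ms/bit
  a = 260 − 115 × 1 = 145 ms
Then RT(8) = 145 + 115 × log₂ 8 = 145 + 115 × 3 ≈ 490.000 ms.

490 ms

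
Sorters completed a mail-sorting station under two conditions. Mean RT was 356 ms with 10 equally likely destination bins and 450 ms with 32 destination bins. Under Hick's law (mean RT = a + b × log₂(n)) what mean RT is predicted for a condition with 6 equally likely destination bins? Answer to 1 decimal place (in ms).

314.7 ms

Fit slope and intercept:
  b = (450 − 356) / (log₂ 32 − log₂ 10) = 94 / (5 − 3.3219) = 56.017 ms/bit
  a = 356 − 56.017 × 3.3219 = 169.917 ms
Then RT(6) = 169.917 + 56.017 × log₂ 6 = 169.917 + 56.017 × 2.5850 ≈ 314.718 ms.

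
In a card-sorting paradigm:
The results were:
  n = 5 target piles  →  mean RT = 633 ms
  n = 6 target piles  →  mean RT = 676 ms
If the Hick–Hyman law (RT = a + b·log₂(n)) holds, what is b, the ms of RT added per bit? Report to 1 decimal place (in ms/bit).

Slope: b = (676 − 633) / (log₂ 6 − log₂ 5) = 43/0.2630 = 163.477 ms/bit.

163.5 ms/bit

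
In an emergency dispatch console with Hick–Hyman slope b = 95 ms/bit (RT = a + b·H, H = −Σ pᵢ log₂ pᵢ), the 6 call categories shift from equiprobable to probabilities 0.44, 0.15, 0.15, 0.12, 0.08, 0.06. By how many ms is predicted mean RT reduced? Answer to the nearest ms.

The RT saving is b·ΔH. Equiprobable H₀ = log₂(6) = 2.5850 bits; with the given probabilities H = 2.2443 bits.
b·(H₀ − H) = 95 × (2.5850 − 2.2443) = 32.36 ms.

32 ms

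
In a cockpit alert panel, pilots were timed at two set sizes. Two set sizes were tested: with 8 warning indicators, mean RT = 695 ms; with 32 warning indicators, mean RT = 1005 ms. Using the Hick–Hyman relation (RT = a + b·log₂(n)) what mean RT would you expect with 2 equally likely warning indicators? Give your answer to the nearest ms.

385 ms

RT is linear in log₂ n, so two points fix the line:
  b = (1005 − 695) / (log₂ 32 − log₂ 8) = 310 / (5 − 3) = 155 ms/bit
  a = 695 − 155 × 3 = 230 ms
Then RT(2) = 230 + 155 × log₂ 2 = 230 + 155 × 1 ≈ 385.000 ms.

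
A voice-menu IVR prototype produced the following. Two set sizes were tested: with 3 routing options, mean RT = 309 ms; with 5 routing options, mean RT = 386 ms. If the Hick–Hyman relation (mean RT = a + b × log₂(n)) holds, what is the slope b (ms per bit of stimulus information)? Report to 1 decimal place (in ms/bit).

Slope: b = (386 − 309) / (log₂ 5 − log₂ 3) = 77/0.7370 = 104.482 ms/bit.

104.5 ms/bit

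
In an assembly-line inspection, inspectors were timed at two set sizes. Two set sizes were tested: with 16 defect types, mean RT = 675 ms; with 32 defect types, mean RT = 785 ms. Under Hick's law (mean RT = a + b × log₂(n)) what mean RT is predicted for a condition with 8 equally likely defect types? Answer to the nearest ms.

565 ms

Fit slope and intercept:
  b = (785 − 675) / (log₂ 32 − log₂ 16) = 110 / (5 − 4) = 110 ms/bit
  a = 675 − 110 × 4 = 235 ms
Then RT(8) = 235 + 110 × log₂ 8 = 235 + 110 × 3 ≈ 565.000 ms.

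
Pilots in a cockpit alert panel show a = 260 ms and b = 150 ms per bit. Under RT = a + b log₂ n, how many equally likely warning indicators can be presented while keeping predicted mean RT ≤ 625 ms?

5

150·log₂ n ≤ 625 − 260 = 365, giving log₂ n ≤ 2.4333 and n ≤ 5.401. The largest whole number is 5.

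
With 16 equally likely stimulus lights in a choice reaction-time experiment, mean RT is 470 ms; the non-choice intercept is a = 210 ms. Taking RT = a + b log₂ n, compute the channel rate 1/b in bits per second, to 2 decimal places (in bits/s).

Choice component = 470 − 210 = 260 ms over log₂(16) = 4 bits.
b = 260 / 4 = 65.000 ms/bit, so 1/b = 15.385 bits/s.

15.38 bits/s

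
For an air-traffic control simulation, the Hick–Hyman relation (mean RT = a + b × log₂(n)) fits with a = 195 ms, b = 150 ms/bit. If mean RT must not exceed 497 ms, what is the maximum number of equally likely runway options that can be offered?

Set 195 + 150·log₂ n ≤ 497 → log₂ n ≤ (497 − 195)/150 = 2.0133.
So n ≤ 2^2.0133 = 4.037; the largest integer n is 4.

4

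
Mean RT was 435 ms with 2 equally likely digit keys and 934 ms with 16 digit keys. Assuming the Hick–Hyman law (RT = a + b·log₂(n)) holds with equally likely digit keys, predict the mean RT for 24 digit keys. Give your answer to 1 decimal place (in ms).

1031.3 ms

RT is linear in log₂ n, so two points fix the line:
  b = (934 − 435) / (log₂ 16 − log₂ 2) = 499 / (4 − 1) = 166.333 ms/bit
  a = 435 − 166.333 × 1 = 268.667 ms
Then RT(24) = 268.667 + 166.333 × log₂ 24 = 268.667 + 166.333 × 4.5850 ≈ 1031.299 ms.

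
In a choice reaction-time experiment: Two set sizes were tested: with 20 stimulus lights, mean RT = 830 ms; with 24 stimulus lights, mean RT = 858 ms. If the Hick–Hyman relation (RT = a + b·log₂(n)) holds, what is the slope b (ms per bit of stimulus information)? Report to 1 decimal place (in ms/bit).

The slope on a log₂ axis is (858 − 830) / (4.5850 − 4.3219) = 106.450 ms/bit.

106.4 ms/bit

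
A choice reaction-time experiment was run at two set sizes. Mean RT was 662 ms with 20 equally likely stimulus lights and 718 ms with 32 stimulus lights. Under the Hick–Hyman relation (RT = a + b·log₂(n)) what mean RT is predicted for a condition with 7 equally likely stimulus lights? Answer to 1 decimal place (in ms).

Solve the two-equation system in a and b:
  b = (718 − 662) / (log₂ 32 − log₂ 20) = 56 / (5 − 4.3219) = 82.587 ms/bit
  a = 662 − 82.587 × 4.3219 = 305.064 ms
Then RT(7) = 305.064 + 82.587 × log₂ 7 = 305.064 + 82.587 × 2.8074 ≈ 536.916 ms.

536.9 ms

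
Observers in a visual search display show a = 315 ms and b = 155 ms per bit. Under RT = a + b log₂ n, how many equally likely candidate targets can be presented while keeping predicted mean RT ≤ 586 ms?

3

Set 315 + 155·log₂ n ≤ 586 → log₂ n ≤ (586 − 315)/155 = 1.7484.
So n ≤ 2^1.7484 = 3.360; the largest integer n is 3.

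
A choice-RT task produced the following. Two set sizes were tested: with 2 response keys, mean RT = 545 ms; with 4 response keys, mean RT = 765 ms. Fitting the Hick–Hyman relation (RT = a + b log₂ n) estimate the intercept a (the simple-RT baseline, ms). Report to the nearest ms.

325 ms

b = (RT₂ − RT₁)/(log₂ n₂ − log₂ n₁) = (765 − 545)/(2 − 1) = 220 ms/bit.
Intercept: a = 545 − 220·log₂(2) = 325.000 ms.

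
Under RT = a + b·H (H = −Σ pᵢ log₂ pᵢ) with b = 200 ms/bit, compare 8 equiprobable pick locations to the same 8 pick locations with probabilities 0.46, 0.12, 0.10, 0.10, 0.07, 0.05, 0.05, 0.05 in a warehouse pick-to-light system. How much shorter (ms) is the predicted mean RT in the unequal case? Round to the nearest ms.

The RT saving is b·ΔH. Equiprobable H₀ = log₂(8) = 3.0000 bits; with the given probabilities H = 2.4636 bits.
b·(H₀ − H) = 200 × (3.0000 − 2.4636) = 107.27 ms.

107 ms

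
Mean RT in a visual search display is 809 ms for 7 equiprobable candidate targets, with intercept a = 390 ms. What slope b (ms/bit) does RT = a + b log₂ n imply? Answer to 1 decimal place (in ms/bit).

149.3 ms/bit

7 alternatives carry log₂ 7 = 2.8074 bits; the choice cost is 809 − 390 = 419 ms, so b = 419/2.8074 = 149.251 ms/bit.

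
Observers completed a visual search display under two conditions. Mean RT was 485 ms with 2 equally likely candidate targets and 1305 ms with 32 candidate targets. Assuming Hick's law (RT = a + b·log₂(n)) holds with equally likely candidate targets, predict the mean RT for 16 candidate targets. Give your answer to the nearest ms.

RT is linear in log₂ n, so two points fix the line:
  b = (1305 − 485) / (log₂ 32 − log₂ 2) = 820 / (5 − 1) = 205 ms/bit
  a = 485 − 205 × 1 = 280 ms
Then RT(16) = 280 + 205 × log₂ 16 = 280 + 205 × 4 ≈ 1100.000 ms.

1100 ms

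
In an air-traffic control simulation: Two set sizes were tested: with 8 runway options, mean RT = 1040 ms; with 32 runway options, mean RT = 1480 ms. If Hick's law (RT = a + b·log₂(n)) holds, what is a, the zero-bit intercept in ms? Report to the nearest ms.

The slope on a log₂ axis is (1480 − 1040) / (5 − 3) = 220 ms/bit.
Intercept: a = 1040 − 220·log₂(8) = 380.000 ms.

380 ms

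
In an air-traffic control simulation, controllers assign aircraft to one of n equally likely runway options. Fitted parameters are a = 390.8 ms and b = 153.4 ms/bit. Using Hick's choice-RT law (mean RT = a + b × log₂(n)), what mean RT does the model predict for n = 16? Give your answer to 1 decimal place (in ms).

log₂(16) = 4 bits, so RT = 390.8 + 153.4 × 4 ≈ 1004.400 ms.

1004.4 ms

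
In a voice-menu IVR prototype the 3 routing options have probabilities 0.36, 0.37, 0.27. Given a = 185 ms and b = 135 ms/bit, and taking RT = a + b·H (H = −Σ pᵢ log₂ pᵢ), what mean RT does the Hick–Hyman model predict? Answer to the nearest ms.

397 ms

Entropy contributions −pᵢ log₂ pᵢ: 0.5306, 0.5307, 0.5100; sum H = 1.5714 bits.
RT = a + bH = 185 + 135·1.5714 = 397.13 ms.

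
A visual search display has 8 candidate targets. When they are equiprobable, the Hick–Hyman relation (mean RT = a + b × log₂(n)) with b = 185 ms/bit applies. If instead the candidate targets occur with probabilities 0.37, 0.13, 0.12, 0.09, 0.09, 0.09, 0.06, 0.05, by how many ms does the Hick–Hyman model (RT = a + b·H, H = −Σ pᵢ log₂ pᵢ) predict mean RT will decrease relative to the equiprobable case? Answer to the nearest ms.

Equiprobable entropy H₀ = log₂ 8 = 3.0000 bits.
Skewed entropy H = −Σ pᵢ log₂ pᵢ = 2.6780 bits.
ΔRT = b·(H₀ − H) = 185 × 0.3220 = 59.56 ms.

60 ms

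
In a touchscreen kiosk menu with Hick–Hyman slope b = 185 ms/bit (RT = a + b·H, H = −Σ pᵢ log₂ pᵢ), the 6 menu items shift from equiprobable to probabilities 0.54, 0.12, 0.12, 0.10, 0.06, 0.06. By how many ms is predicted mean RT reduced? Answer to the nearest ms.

102 ms

The RT saving is b·ΔH. Equiprobable H₀ = log₂(6) = 2.5850 bits; with the given probabilities H = 2.0334 bits.
b·(H₀ − H) = 185 × (2.5850 − 2.0334) = 102.03 ms.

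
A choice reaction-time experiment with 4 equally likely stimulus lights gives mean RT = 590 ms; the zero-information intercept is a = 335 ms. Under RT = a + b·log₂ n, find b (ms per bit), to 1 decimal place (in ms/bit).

4 alternatives carry log₂ 4 = 2 bits; the choice cost is 590 − 335 = 255 ms, so b = 255/2 = 127.500 ms/bit.

127.5 ms/bit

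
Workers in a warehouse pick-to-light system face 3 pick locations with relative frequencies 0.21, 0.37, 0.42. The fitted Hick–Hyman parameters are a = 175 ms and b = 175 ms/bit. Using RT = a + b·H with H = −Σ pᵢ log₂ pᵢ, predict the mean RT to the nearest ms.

H = 0.21·log₂(1/0.21) + 0.37·log₂(1/0.37) + 0.42·log₂(1/0.42) = 1.5292 bits.
RT = 175 + 175 × 1.5292 = 442.61 ms.

443 ms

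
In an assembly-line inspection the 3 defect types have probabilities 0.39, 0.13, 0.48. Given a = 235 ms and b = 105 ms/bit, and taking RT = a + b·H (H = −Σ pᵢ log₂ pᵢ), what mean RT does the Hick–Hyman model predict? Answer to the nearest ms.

384 ms

Entropy contributions −pᵢ log₂ pᵢ: 0.5298, 0.3826, 0.5083; sum H = 1.4207 bits.
RT = a + bH = 235 + 105·1.4207 = 384.17 ms.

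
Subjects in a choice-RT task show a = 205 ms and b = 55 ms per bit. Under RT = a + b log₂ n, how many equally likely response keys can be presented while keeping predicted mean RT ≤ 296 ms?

Information budget: (296 − 205)/55 = 1.6545 bits, so n ≤ 2^1.6545 = 3.148 → at most 3.

3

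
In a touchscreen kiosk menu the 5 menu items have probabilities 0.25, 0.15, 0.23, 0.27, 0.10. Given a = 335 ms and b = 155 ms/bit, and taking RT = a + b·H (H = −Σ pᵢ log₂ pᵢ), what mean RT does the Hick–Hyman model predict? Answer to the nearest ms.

Entropy contributions −pᵢ log₂ pᵢ: 0.5000, 0.4105, 0.4877, 0.5100, 0.3322; sum H = 2.2404 bits.
RT = a + bH = 335 + 155·2.2404 = 682.27 ms.

682 ms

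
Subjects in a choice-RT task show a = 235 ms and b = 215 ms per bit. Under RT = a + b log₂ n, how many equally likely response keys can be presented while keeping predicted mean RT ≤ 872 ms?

Set 235 + 215·log₂ n ≤ 872 → log₂ n ≤ (872 − 235)/215 = 2.9628.
So n ≤ 2^2.9628 = 7.796; the largest integer n is 7.

7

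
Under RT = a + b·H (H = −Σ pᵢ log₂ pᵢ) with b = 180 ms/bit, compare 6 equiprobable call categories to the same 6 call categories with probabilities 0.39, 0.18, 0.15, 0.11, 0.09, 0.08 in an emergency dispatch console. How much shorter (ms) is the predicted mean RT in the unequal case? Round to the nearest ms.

Equiprobable entropy H₀ = log₂ 6 = 2.5850 bits.
Skewed entropy H = −Σ pᵢ log₂ pᵢ = 2.3401 bits.
ΔRT = b·(H₀ − H) = 180 × 0.2449 = 44.08 ms.

44 ms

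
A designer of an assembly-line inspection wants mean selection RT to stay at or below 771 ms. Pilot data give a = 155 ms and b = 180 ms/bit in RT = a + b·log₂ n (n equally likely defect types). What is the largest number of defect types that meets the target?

Information budget: (771 − 155)/180 = 3.4222 bits, so n ≤ 2^3.4222 = 10.720 → at most 10.

10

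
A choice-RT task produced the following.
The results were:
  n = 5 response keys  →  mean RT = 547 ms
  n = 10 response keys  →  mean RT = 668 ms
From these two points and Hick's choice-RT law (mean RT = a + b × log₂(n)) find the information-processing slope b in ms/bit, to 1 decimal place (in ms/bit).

121.0 ms/bit

The slope on a log₂ axis is (668 − 547) / (3.3219 − 2.3219) = 121.000 ms/bit.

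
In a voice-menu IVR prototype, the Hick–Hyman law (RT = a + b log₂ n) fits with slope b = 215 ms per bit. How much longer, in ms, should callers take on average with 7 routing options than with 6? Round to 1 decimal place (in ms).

ΔRT = (a + b log₂ n₂) − (a + b log₂ n₁) = b·(log₂ n₂ − log₂ n₁).
log₂(7) − log₂(6) = 2.8074 − 2.5850 = 0.2224.
ΔRT = 215 × 0.2224 = 47.814 ms.

47.8 ms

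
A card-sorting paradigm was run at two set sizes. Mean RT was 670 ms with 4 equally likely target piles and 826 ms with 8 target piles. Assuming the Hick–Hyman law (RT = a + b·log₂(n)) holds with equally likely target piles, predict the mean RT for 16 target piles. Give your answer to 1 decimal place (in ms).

Fit slope and intercept:
  b = (826 − 670) / (log₂ 8 − log₂ 4) = 156 / (3 − 2) = 156.000 ms/bit
  a = 670 − 156.000 × 2 = 358.000 ms
Then RT(16) = 358.000 + 156.000 × log₂ 16 = 358.000 + 156.000 × 4 ≈ 982.000 ms.

982.0 ms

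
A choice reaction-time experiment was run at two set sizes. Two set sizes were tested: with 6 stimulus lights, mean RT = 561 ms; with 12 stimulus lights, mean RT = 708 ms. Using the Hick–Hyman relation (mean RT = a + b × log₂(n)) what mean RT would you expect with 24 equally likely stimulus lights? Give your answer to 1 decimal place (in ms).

Fit slope and intercept:
  b = (708 − 561) / (log₂ 12 − log₂ 6) = 147 / (3.5850 − 2.5850) = 147.000 ms/bit
  a = 561 − 147.000 × 2.5850 = 181.011 ms
Then RT(24) = 181.011 + 147.000 × log₂ 24 = 181.011 + 147.000 × 4.5850 ≈ 855.000 ms.

855.0 ms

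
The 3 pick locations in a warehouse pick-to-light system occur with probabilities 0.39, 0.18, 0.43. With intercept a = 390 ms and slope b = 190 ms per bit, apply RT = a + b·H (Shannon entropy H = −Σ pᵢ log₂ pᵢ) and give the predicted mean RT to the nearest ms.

675 ms

H = 0.39·log₂(1/0.39) + 0.18·log₂(1/0.18) + 0.43·log₂(1/0.43) = 1.4987 bits.
RT = 390 + 190 × 1.4987 = 674.75 ms.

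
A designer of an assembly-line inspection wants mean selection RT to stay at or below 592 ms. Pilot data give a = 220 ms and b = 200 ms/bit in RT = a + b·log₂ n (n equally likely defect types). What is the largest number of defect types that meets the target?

200·log₂ n ≤ 592 − 220 = 372, giving log₂ n ≤ 1.8600 and n ≤ 3.630. The largest whole number is 3.

3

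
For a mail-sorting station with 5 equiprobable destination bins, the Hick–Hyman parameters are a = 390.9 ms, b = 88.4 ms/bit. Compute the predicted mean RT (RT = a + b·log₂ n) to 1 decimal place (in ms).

596.2 ms

log₂(5) = 2.3219 bits, so RT = 390.9 + 88.4 × 2.3219 ≈ 596.158 ms.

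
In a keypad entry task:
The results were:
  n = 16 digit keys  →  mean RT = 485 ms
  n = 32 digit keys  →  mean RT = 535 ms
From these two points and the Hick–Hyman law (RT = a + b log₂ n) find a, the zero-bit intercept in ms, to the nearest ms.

285 ms

b = (RT₂ − RT₁)/(log₂ n₂ − log₂ n₁) = (535 − 485)/(5 − 4) = 50 ms/bit.
a = RT₁ − b·log₂ n₁ = 485 − 50 × 4 = 285.000 ms.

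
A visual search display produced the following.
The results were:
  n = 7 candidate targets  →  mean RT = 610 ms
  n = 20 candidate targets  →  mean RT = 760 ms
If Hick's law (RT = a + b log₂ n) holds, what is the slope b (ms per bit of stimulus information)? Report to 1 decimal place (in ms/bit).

The slope on a log₂ axis is (760 − 610) / (4.3219 − 2.8074) = 99.038 ms/bit.

99.0 ms/bit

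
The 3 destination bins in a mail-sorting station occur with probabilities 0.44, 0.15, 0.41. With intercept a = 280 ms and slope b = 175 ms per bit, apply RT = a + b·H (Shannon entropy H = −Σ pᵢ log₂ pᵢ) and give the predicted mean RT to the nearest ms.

Entropy contributions −pᵢ log₂ pᵢ: 0.5211, 0.4105, 0.5274; sum H = 1.4591 bits.
RT = a + bH = 280 + 175·1.4591 = 535.34 ms.

535 ms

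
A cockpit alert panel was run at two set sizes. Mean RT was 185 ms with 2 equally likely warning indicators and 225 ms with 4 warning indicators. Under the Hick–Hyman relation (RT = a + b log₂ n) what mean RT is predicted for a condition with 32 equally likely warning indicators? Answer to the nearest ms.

Fit slope and intercept:
  b = (225 − 185) / (log₂ 4 − log₂ 2) = 40 / (2 − 1) = 40 ms/bit
  a = 185 − 40 × 1 = 145 ms
Then RT(32) = 145 + 40 × log₂ 32 = 145 + 40 × 5 ≈ 345.000 ms.

345 ms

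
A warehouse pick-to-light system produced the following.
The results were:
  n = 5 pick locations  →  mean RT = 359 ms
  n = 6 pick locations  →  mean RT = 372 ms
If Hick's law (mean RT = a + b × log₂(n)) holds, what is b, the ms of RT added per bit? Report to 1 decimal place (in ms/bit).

Slope: b = (372 − 359) / (log₂ 6 − log₂ 5) = 13/0.2630 = 49.423 ms/bit.

49.4 ms/bit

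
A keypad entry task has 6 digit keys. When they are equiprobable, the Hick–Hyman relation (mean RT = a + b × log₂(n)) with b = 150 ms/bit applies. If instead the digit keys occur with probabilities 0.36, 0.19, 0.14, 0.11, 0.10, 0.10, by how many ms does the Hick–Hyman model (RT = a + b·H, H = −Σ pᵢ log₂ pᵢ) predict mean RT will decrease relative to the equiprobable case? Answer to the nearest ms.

Equiprobable entropy H₀ = log₂ 6 = 2.5850 bits.
Skewed entropy H = −Σ pᵢ log₂ pᵢ = 2.3976 bits.
ΔRT = b·(H₀ − H) = 150 × 0.1873 = 28.10 ms.

28 ms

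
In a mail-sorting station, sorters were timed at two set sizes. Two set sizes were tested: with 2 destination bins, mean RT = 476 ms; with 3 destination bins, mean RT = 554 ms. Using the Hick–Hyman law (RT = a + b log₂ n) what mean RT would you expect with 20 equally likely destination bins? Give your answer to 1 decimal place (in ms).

RT is linear in log₂ n, so two points fix the line:
  b = (554 − 476) / (log₂ 3 − log₂ 2) = 78 / (1.5850 − 1) = 133.342 ms/bit
  a = 476 − 133.342 × 1 = 342.658 ms
Then RT(20) = 342.658 + 133.342 × log₂ 20 = 342.658 + 133.342 × 4.3219 ≈ 918.952 ms.

919.0 ms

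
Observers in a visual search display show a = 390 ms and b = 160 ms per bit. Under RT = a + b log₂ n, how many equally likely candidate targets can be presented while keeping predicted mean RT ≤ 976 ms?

12

Information budget: (976 − 390)/160 = 3.6625 bits, so n ≤ 2^3.6625 = 12.663 → at most 12.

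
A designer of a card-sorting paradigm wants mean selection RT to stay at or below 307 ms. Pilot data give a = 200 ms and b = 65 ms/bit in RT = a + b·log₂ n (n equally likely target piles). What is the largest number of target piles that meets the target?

65·log₂ n ≤ 307 − 200 = 107, giving log₂ n ≤ 1.6462 and n ≤ 3.130. The largest whole number is 3.

3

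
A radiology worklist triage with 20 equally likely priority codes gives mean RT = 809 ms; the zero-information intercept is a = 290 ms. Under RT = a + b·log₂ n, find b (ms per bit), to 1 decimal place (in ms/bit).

120.1 ms/bit

20 alternatives carry log₂ 20 = 4.3219 bits; the choice cost is 809 − 290 = 519 ms, so b = 519/4.3219 = 120.085 ms/bit.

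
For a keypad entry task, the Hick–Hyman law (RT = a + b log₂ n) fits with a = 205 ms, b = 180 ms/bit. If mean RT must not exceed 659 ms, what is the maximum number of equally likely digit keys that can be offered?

180·log₂ n ≤ 659 − 205 = 454, giving log₂ n ≤ 2.5222 and n ≤ 5.745. The largest whole number is 5.

5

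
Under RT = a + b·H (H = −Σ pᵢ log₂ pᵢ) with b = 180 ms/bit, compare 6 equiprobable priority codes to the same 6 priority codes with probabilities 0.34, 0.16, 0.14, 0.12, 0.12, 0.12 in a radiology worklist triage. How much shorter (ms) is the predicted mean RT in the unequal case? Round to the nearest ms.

24 ms

Equiprobable entropy H₀ = log₂ 6 = 2.5850 bits.
Skewed entropy H = −Σ pᵢ log₂ pᵢ = 2.4505 bits.
ΔRT = b·(H₀ − H) = 180 × 0.1345 = 24.20 ms.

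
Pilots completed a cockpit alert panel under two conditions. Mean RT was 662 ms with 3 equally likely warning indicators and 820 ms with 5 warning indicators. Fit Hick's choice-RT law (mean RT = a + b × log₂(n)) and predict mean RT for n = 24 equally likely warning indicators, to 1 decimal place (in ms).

RT is linear in log₂ n, so two points fix the line:
  b = (820 − 662) / (log₂ 5 − log₂ 3) = 158 / (2.3219 − 1.5850) = 214.393 ms/bit
  a = 662 − 214.393 × 1.5850 = 322.196 ms
Then RT(24) = 322.196 + 214.393 × log₂ 24 = 322.196 + 214.393 × 4.5850 ≈ 1305.178 ms.

1305.2 ms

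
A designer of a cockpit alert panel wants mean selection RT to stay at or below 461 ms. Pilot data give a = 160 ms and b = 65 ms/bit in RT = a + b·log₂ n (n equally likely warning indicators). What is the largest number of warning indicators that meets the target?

Information budget: (461 − 160)/65 = 4.6308 bits, so n ≤ 2^4.6308 = 24.774 → at most 24.

24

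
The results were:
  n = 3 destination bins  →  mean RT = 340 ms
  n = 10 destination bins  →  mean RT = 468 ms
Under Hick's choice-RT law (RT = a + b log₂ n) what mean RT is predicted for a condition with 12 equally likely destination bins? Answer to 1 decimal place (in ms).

Solve the two-equation system in a and b:
  b = (468 − 340) / (log₂ 10 − log₂ 3) = 128 / (3.3219 − 1.5850) = 73.692 ms/bit
  a = 340 − 73.692 × 1.5850 = 223.201 ms
Then RT(12) = 223.201 + 73.692 × log₂ 12 = 223.201 + 73.692 × 3.5850 ≈ 487.383 ms.

487.4 ms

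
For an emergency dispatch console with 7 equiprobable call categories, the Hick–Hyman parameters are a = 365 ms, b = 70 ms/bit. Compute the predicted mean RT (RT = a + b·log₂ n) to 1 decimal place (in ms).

561.5 ms

log₂(7) = 2.8074 bits, so RT = 365 + 70 × 2.8074 ≈ 561.515 ms.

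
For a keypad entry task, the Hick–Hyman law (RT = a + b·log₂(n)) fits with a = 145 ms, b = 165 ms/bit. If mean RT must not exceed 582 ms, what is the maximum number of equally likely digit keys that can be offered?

6

Set 145 + 165·log₂ n ≤ 582 → log₂ n ≤ (582 − 145)/165 = 2.6485.
So n ≤ 2^2.6485 = 6.270; the largest integer n is 6.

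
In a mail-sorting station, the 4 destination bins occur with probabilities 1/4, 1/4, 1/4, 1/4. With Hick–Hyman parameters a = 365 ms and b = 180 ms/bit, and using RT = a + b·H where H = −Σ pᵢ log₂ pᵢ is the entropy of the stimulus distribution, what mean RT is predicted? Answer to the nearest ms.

725 ms

H = −Σ pᵢ log₂ pᵢ = 0.25·2 + 0.25·2 + 0.25·2 + 0.25·2 = 2.000 bits.
RT = 365 + 180 × 2.000 = 725.00 ms.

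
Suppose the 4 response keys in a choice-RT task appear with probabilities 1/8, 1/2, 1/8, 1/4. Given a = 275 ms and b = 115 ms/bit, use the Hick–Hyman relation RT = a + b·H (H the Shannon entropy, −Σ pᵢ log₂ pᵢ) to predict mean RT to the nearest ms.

476 ms

Each term −pᵢ log₂ pᵢ: 0.125·3 + 0.5·1 + 0.125·3 + 0.25·2; summed, H = 1.750 bits.
Mean RT = a + bH = 275 + 115·1.750 = 476.25 ms.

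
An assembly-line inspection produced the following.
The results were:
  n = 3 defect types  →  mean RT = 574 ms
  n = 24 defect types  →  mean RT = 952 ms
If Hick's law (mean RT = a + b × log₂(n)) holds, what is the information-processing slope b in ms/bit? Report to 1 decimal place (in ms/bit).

Slope: b = (952 − 574) / (log₂ 24 − log₂ 3) = 378/3.0000 = 126.000 ms/bit.

126.0 ms/bit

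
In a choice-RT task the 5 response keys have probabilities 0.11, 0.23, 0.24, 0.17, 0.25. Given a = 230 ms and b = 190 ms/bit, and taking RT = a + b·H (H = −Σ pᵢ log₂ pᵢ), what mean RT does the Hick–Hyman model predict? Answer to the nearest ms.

661 ms

Entropy contributions −pᵢ log₂ pᵢ: 0.3503, 0.4877, 0.4941, 0.4346, 0.5000; sum H = 2.2667 bits.
RT = a + bH = 230 + 190·2.2667 = 660.67 ms.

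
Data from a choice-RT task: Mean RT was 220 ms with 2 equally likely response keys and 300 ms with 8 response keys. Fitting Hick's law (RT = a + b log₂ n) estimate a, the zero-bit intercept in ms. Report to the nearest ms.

180 ms

b = (RT₂ − RT₁)/(log₂ n₂ − log₂ n₁) = (300 − 220)/(3 − 1) = 40 ms/bit.
Intercept: a = 220 − 40·log₂(2) = 180.000 ms.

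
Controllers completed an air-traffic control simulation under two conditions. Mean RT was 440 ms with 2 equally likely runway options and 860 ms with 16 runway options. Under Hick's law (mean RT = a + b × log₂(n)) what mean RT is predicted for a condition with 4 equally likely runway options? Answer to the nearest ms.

Solve the two-equation system in a and b:
  b = (860 − 440) / (log₂ 16 − log₂ 2) = 420 / (4 − 1) = 140 ms/bit
  a = 440 − 140 × 1 = 300 ms
Then RT(4) = 300 + 140 × log₂ 4 = 300 + 140 × 2 ≈ 580.000 ms.

580 ms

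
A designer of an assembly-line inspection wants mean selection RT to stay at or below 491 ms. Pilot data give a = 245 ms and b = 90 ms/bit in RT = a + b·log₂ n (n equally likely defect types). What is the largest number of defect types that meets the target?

Information budget: (491 − 245)/90 = 2.7333 bits, so n ≤ 2^2.7333 = 6.650 → at most 6.

6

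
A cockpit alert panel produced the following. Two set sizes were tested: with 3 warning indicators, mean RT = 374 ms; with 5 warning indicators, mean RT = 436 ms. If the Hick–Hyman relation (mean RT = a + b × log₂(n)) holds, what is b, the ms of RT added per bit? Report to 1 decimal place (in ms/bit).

84.1 ms/bit

The slope on a log₂ axis is (436 − 374) / (2.3219 − 1.5850) = 84.129 ms/bit.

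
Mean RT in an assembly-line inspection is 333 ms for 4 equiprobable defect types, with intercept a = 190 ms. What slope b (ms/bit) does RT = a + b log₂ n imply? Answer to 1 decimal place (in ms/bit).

log₂(4) = 2 bits.
b = (RT − a)/log₂ n = (333 − 190) / 2 = 71.500 ms/bit.

71.5 ms/bit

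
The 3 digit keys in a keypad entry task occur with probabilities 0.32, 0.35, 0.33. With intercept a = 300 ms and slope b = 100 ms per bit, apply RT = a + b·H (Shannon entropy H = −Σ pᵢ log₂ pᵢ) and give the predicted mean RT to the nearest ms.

458 ms

Entropy contributions −pᵢ log₂ pᵢ: 0.5260, 0.5301, 0.5278; sum H = 1.5840 bits.
RT = a + bH = 300 + 100·1.5840 = 458.40 ms.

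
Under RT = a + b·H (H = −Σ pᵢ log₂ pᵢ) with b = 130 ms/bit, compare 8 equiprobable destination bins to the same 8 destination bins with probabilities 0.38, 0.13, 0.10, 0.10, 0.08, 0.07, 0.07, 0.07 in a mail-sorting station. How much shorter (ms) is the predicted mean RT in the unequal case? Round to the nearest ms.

42 ms

The RT saving is b·ΔH. Equiprobable H₀ = log₂(8) = 3.0000 bits; with the given probabilities H = 2.6747 bits.
b·(H₀ − H) = 130 × (3.0000 − 2.6747) = 42.29 ms.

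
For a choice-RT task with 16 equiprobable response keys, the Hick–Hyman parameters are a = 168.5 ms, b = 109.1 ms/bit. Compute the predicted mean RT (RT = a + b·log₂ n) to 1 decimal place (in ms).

log₂(16) = 4 bits, so RT = 168.5 + 109.1 × 4 ≈ 604.900 ms.

604.9 ms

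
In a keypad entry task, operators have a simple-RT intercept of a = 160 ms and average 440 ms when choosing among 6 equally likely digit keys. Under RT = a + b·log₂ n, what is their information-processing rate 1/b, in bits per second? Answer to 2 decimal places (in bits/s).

b = (440 − 160)/log₂ 6 = 280/2.5850 = 108.319 ms per bit = 0.10832 s/bit; the reciprocal is 9.232 bits/s.

9.23 bits/s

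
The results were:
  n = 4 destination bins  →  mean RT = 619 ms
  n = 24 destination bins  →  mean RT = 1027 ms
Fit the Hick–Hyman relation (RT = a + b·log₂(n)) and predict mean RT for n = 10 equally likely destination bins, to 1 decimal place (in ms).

With log₂ n on the abscissa the relation is linear; from the two conditions:
  b = (1027 − 619) / (log₂ 24 − log₂ 4) = 408 / (4.5850 − 2) = 157.836 ms/bit
  a = 619 − 157.836 × 2 = 303.328 ms
Then RT(10) = 303.328 + 157.836 × log₂ 10 = 303.328 + 157.836 × 3.3219 ≈ 827.648 ms.

827.6 ms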